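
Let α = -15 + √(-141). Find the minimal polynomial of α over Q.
m_α(x) = x^2 + 30x + 366

From α + 15 = √(-141), squaring gives (α + 15)^2 = -141, i.e. α^2 + 30α + 225 = -141, so α^2 + 30α + 366 = 0. The discriminant of x^2 + 30x + 366 is (30)^2 - 4·(366) = 900 - 1464 = -564, and 4·(-141) is not a perfect square in Q since -141 is squarefree and ≠ 1. Hence x^2 + 30x + 366 is irreducible over Q and is the minimal polynomial of α.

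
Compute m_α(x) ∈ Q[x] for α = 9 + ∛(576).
m_α(x) = x^3 - 27x^2 + 243x - 1305

Set β = α - 9 = ∛(576), so β^3 = 576. Then (α - 9)^3 - 576 = 0, i.e. α is a root of g(x) = (x - 9)^3 - 576 = x^3 - 27x^2 + 243x - 1305. Since g(x) = h(x - 9) where h(x) = x^3 - 576, and h is irreducible over Q (because 576 is not a perfect cube, so h has no rational root, and a monic cubic with no rational root is irreducible), g is also irreducible (irreducibility is preserved under the substitution x → x - 9). Hence m_α(x) = x^3 - 27x^2 + 243x - 1305.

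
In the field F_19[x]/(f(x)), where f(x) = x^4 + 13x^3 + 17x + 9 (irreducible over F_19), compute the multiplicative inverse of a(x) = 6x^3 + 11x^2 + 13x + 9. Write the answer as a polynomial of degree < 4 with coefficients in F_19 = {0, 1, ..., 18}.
a(x)^(-1) ≡ 14x^3 + 2x^2 + 4 (mod f(x))

Since f is irreducible over F_19, F_19[x]/(f) is a field and a(x) ≠ 0 has an inverse. Apply the extended Euclidean algorithm to f(x) and a(x) in F_19[x]: f(x) = (16x + 14)·a(x) + (18x^2 + 14x + 16);  a(x) = (13x)·(18x^2 + 14x + 16) + (14x + 9);  (18x^2 + 14x + 16) = (4x + 12)·(14x + 9) + (3). The last nonzero remainder is the constant 3 = gcd(f, a) in F_19. Back-substituting through the division chain expresses 3 = s(x)·a(x) + t(x)·f(x) with s(x) ≡ 4x^3 + 6x^2 + 12 (mod f), so (4x^3 + 6x^2 + 12)·a(x) ≡ 3 (mod f). Multiplying by 3^(-1) ≡ 13 in F_19 gives a(x)^(-1) ≡ 13·(4x^3 + 6x^2 + 12) ≡ 14x^3 + 2x^2 + 4 (mod f). Check: (6x^3 + 11x^2 + 13x + 9)·(14x^3 + 2x^2 + 4) = 8x^6 + 14x^5 + 14x^4 + 5x^3 + 5x^2 + 14x + 17 ≡ 1 (mod x^4 + 13x^3 + 17x + 9).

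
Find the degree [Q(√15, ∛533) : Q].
[Q(√15, ∛533) : Q] = 6

Let L = Q(√15, ∛533). Since Q(√15) ⊂ L and [Q(√15):Q] = 2, the tower law gives 2 | [L:Q]. Likewise Q(∛533) ⊂ L with [Q(∛533):Q] = 3 (because 533 is not a perfect cube), so 3 | [L:Q]. As gcd(2,3) = 1, [L:Q] is divisible by 6. Conversely L is generated over Q by √15 and ∛533, so [L:Q] ≤ 2·3 = 6. Therefore [Q(√15, ∛533) : Q] = 6.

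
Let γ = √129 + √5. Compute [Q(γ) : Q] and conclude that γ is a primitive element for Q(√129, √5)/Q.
[Q(γ) : Q] = 4 (equivalently, Q(γ) = Q(√129, √5))

Obviously Q(γ) ⊆ Q(√129, √5), and [Q(√129, √5):Q] = 4 (since 129, 5 are distinct squarefree integers > 1 with 645 not a perfect square). To show equality we compute the minimal polynomial of γ. From γ = √129 + √5: γ^2 = 129 + 2√(645) + 5 = 134 + 2√(645), so γ^2 - 134 = 2√(645); squaring, (γ^2 - 134)^2 = 4·645, i.e. γ^4 - 268γ^2 + 17956 - 2580 = 0, i.e. γ^4 - 268γ^2 + 15376 = 0. So γ is a root of x^4 - 268x^2 + 15376. This polynomial is irreducible over Q: it has no rational root (each ±√129 ± √5 is irrational), and any factorization into two quadratics over Q would force √(645) ∈ Q (pairing opposite roots) or √129, √5 ∈ Q (other pairings), all impossible. Hence [Q(γ):Q] = 4 = [Q(√129, √5):Q], so Q(γ) = Q(√129, √5).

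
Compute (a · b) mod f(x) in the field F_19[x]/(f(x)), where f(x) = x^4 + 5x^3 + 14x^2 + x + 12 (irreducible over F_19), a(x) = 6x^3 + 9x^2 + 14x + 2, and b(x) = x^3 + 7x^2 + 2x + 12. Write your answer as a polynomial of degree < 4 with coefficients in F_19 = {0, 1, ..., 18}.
a · b ≡ 10x^3 + 13x^2 + x + 8 (mod f(x))

Multiply in F_19[x]: a(x)·b(x) = (6x^3 + 9x^2 + 14x + 2)·(x^3 + 7x^2 + 2x + 12) = 6x^6 + 13x^5 + 13x^4 + 17x^2 + x + 5. This has degree ≥ 4, so divide by f(x) over F_19: 6x^6 + 13x^5 + 13x^4 + 17x^2 + x + 5 = (6x^2 + 2x + 14)·(x^4 + 5x^3 + 14x^2 + x + 12) + (10x^3 + 13x^2 + x + 8). Hence a·b ≡ 10x^3 + 13x^2 + x + 8 (mod f). (F_19[x]/(f) is a field with 19^4 = 130321 elements since f is irreducible of degree 4.)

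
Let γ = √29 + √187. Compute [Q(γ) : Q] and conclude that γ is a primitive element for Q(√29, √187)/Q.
[Q(γ) : Q] = 4 (equivalently, Q(γ) = Q(√29, √187))

Obviously Q(γ) ⊆ Q(√29, √187), and [Q(√29, √187):Q] = 4 (since 29, 187 are distinct squarefree integers > 1 with 5423 not a perfect square). To show equality we compute the minimal polynomial of γ. From γ = √29 + √187: γ^2 = 29 + 2√(5423) + 187 = 216 + 2√(5423), so γ^2 - 216 = 2√(5423); squaring, (γ^2 - 216)^2 = 4·5423, i.e. γ^4 - 432γ^2 + 46656 - 21692 = 0, i.e. γ^4 - 432γ^2 + 24964 = 0. So γ is a root of x^4 - 432x^2 + 24964. This polynomial is irreducible over Q: it has no rational root (each ±√29 ± √187 is irrational), and any factorization into two quadratics over Q would force √(5423) ∈ Q (pairing opposite roots) or √29, √187 ∈ Q (other pairings), all impossible. Hence [Q(γ):Q] = 4 = [Q(√29, √187):Q], so Q(γ) = Q(√29, √187).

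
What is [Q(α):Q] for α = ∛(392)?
[Q(α):Q] = 3

The minimal polynomial of α is x^3 - 392, irreducible over Q since 392 is not a perfect cube (so x^3 - 392 has no rational root). Hence [Q(α):Q] = deg(m_α) = 3.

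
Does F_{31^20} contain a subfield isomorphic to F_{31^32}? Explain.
No: F_{31^32} is not a subfield of F_{31^20}

F_{p^m} embeds in F_{p^n} iff m | n. Here 32 ∤ 20 (since 20 = 0·32 + 20 with remainder 20 ≠ 0), so F_{31^32} is not a subfield of F_{31^20}. Equivalently: if it were, the tower law would give 32 = [F_{31^32}:F_31] dividing [F_{31^20}:F_31] = 20, contradiction.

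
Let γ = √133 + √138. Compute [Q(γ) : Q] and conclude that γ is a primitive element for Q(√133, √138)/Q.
[Q(γ) : Q] = 4 (equivalently, Q(γ) = Q(√133, √138))

Obviously Q(γ) ⊆ Q(√133, √138), and [Q(√133, √138):Q] = 4 (since 133, 138 are distinct squarefree integers > 1 with 18354 not a perfect square). To show equality we compute the minimal polynomial of γ. From γ = √133 + √138: γ^2 = 133 + 2√(18354) + 138 = 271 + 2√(18354), so γ^2 - 271 = 2√(18354); squaring, (γ^2 - 271)^2 = 4·18354, i.e. γ^4 - 542γ^2 + 73441 - 73416 = 0, i.e. γ^4 - 542γ^2 + 25 = 0. So γ is a root of x^4 - 542x^2 + 25. This polynomial is irreducible over Q: it has no rational root (each ±√133 ± √138 is irrational), and any factorization into two quadratics over Q would force √(18354) ∈ Q (pairing opposite roots) or √133, √138 ∈ Q (other pairings), all impossible. Hence [Q(γ):Q] = 4 = [Q(√133, √138):Q], so Q(γ) = Q(√133, √138).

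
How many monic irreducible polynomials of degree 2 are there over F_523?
There are 136503 monic irreducible polynomials of degree 2 over F_523

Each element of F_{523^2} that lies in no proper subfield is a root of exactly one monic irreducible of degree 2 over F_523, and each such polynomial has 2 distinct roots in F_{523^2}. By Möbius inversion the count is N_523(2) = (1/2) Σ_{d|2} μ(2/d) · 523^d = (1/2)(μ(2)·523^1 + μ(1)·523^2) = 273006/2 = 136503.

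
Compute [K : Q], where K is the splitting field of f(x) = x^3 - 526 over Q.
[K : Q] = 6

The roots of x^3 - 526 are ∛526, ω∛526, ω^2∛526 where ω = e^(2πi/3) is a primitive cube root of unity, so K = Q(∛526, ω). Now [Q(∛526):Q] = 3 (since 526 is not a perfect cube, x^3 - 526 is irreducible) and [Q(ω):Q] = 2. Both 2 and 3 divide [K:Q], and [K:Q] ≤ 3·2 = 6, so [K:Q] = 6. (Equivalently: Q(∛526) ⊂ R but ω ∉ R, so [K : Q(∛526)] = 2.)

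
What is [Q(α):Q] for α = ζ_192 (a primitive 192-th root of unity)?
[Q(α):Q] = 64

The minimal polynomial of ζ_192 over Q is the 192-th cyclotomic polynomial Φ_192(x), which is irreducible over Q and has degree φ(192) = 64. Hence [Q(α):Q] = φ(192) = 64.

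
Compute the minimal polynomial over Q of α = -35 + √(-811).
m_α(x) = x^2 + 70x + 2036

From α + 35 = √(-811), squaring gives (α + 35)^2 = -811, i.e. α^2 + 70α + 1225 = -811, so α^2 + 70α + 2036 = 0. The discriminant of x^2 + 70x + 2036 is (70)^2 - 4·(2036) = 4900 - 8144 = -3244, and 4·(-811) is not a perfect square in Q since -811 is squarefree and ≠ 1. Hence x^2 + 70x + 2036 is irreducible over Q and is the minimal polynomial of α.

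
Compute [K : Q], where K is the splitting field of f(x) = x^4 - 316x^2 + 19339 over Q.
[K : Q] = 4

Solving the quadratic in x^2: x^2 = (316 ± √(316^2 - 4·19339))/2 = (316 ± √22500)/2 = (316 ± 150)/2, giving x^2 = 233 or x^2 = 83. So f(x) = (x^2 - 233)(x^2 - 83) and the roots of f are ±√233, ±√83. Hence the splitting field is K = Q(√233, √83). Since 233 and 83 are distinct squarefree integers > 1, their product 19339 is not a perfect square, so √83 ∉ Q(√233). By the tower law [K:Q] = [Q(√233,√83):Q(√233)] · [Q(√233):Q] = 2 · 2 = 4.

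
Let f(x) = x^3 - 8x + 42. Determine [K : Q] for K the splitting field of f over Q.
[K : Q] = 6

By the rational root test, any rational root of the monic integer polynomial f(x) = x^3 - 8x + 42 must be an integer dividing the constant term 42, i.e. one of ±{1, 2, 3, 6, 7, 14, 21, 42}. Evaluating: f(1) = 35, f(-1) = 49, f(2) = 34, f(-2) = 50, f(3) = 45, f(-3) = 39, f(6) = 210, f(-6) = -126, f(7) = 329, f(-7) = -245, f(14) = 2674, f(-14) = -2590, f(21) = 9135, f(-21) = -9051, f(42) = 73794, f(-42) = -73710; none is 0, so f has no rational root and is therefore irreducible over Q (a cubic with no linear factor over a field is irreducible). For an irreducible cubic, the Galois group is A_3 or S_3 according as the discriminant disc(f) = -4a^3 - 27b^2 = -4·(-8)^3 - 27·(42)^2 = -45580 is or is not a square in Q. Here disc(f) = -45580 is not a perfect square in Q, so the Galois group of f over Q is not contained in A_3 and must be all of S_3. The splitting field has degree |S_3| = 6 over Q, so [K : Q] = 6.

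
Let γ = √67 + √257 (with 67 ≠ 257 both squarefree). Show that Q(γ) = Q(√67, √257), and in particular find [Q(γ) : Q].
[Q(γ) : Q] = 4 (equivalently, Q(γ) = Q(√67, √257))

Obviously Q(γ) ⊆ Q(√67, √257), and [Q(√67, √257):Q] = 4 (since 67, 257 are distinct squarefree integers > 1 with 17219 not a perfect square). To show equality we compute the minimal polynomial of γ. From γ = √67 + √257: γ^2 = 67 + 2√(17219) + 257 = 324 + 2√(17219), so γ^2 - 324 = 2√(17219); squaring, (γ^2 - 324)^2 = 4·17219, i.e. γ^4 - 648γ^2 + 104976 - 68876 = 0, i.e. γ^4 - 648γ^2 + 36100 = 0. So γ is a root of x^4 - 648x^2 + 36100. This polynomial is irreducible over Q: it has no rational root (each ±√67 ± √257 is irrational), and any factorization into two quadratics over Q would force √(17219) ∈ Q (pairing opposite roots) or √67, √257 ∈ Q (other pairings), all impossible. Hence [Q(γ):Q] = 4 = [Q(√67, √257):Q], so Q(γ) = Q(√67, √257).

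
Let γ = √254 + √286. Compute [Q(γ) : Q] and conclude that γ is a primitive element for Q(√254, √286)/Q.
[Q(γ) : Q] = 4 (equivalently, Q(γ) = Q(√254, √286))

Obviously Q(γ) ⊆ Q(√254, √286), and [Q(√254, √286):Q] = 4 (since 254, 286 are distinct squarefree integers > 1 with 72644 not a perfect square). To show equality we compute the minimal polynomial of γ. From γ = √254 + √286: γ^2 = 254 + 2√(72644) + 286 = 540 + 2√(72644), so γ^2 - 540 = 2√(72644); squaring, (γ^2 - 540)^2 = 4·72644, i.e. γ^4 - 1080γ^2 + 291600 - 290576 = 0, i.e. γ^4 - 1080γ^2 + 1024 = 0. So γ is a root of x^4 - 1080x^2 + 1024. This polynomial is irreducible over Q: it has no rational root (each ±√254 ± √286 is irrational), and any factorization into two quadratics over Q would force √(72644) ∈ Q (pairing opposite roots) or √254, √286 ∈ Q (other pairings), all impossible. Hence [Q(γ):Q] = 4 = [Q(√254, √286):Q], so Q(γ) = Q(√254, √286).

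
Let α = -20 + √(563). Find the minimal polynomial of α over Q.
m_α(x) = x^2 + 40x - 163

From α + 20 = √(563), squaring gives (α + 20)^2 = 563, i.e. α^2 + 40α + 400 = 563, so α^2 + 40α - 163 = 0. The discriminant of x^2 + 40x - 163 is (40)^2 - 4·(-163) = 1600 + 652 = 2252, and 4·(563) is not a perfect square in Q since 563 is squarefree and ≠ 1. Hence x^2 + 40x - 163 is irreducible over Q and is the minimal polynomial of α.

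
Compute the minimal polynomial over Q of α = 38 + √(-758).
m_α(x) = x^2 - 76x + 2202

From α - 38 = √(-758), squaring gives (α - 38)^2 = -758, i.e. α^2 - 76α + 1444 = -758, so α^2 - 76α + 2202 = 0. The discriminant of x^2 - 76x + 2202 is (-76)^2 - 4·(2202) = 5776 - 8808 = -3032, and 4·(-758) is not a perfect square in Q since -758 is squarefree and ≠ 1. Hence x^2 - 76x + 2202 is irreducible over Q and is the minimal polynomial of α.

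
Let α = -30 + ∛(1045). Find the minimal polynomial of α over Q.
m_α(x) = x^3 + 90x^2 + 2700x + 25955

Set β = α + 30 = ∛(1045), so β^3 = 1045. Then (α + 30)^3 - 1045 = 0, i.e. α is a root of g(x) = (x + 30)^3 - 1045 = x^3 + 90x^2 + 2700x + 25955. Since g(x) = h(x + 30) where h(x) = x^3 - 1045, and h is irreducible over Q (because 1045 is not a perfect cube, so h has no rational root, and a monic cubic with no rational root is irreducible), g is also irreducible (irreducibility is preserved under the substitution x → x + 30). Hence m_α(x) = x^3 + 90x^2 + 2700x + 25955.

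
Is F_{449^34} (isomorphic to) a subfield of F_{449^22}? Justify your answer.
No: F_{449^34} is not a subfield of F_{449^22}

F_{p^m} embeds in F_{p^n} iff m | n. Here 34 ∤ 22 (since 22 = 0·34 + 22 with remainder 22 ≠ 0), so F_{449^34} is not a subfield of F_{449^22}. Equivalently: if it were, the tower law would give 34 = [F_{449^34}:F_449] dividing [F_{449^22}:F_449] = 22, contradiction.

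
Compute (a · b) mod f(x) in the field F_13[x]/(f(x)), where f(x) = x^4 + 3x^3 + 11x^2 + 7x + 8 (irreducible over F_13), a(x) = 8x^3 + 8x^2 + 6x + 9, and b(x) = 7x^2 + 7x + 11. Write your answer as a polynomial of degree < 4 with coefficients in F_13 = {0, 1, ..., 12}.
a · b ≡ 11x^3 + x^2 + 8x + 1 (mod f(x))

Multiply in F_13[x]: a(x)·b(x) = (8x^3 + 8x^2 + 6x + 9)·(7x^2 + 7x + 11) = 4x^5 + 8x^4 + 4x^3 + 11x^2 + 12x + 8. This has degree ≥ 4, so divide by f(x) over F_13: 4x^5 + 8x^4 + 4x^3 + 11x^2 + 12x + 8 = (4x + 9)·(x^4 + 3x^3 + 11x^2 + 7x + 8) + (11x^3 + x^2 + 8x + 1). Hence a·b ≡ 11x^3 + x^2 + 8x + 1 (mod f). (F_13[x]/(f) is a field with 13^4 = 28561 elements since f is irreducible of degree 4.)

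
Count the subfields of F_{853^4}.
F_{853^4} has 3 subfields

The subfields of F_{p^n} are exactly the fields F_{p^d} for d | n (each is the fixed field of the unique index-d subgroup of Gal(F_{p^n}/F_p) ≅ Z/nZ). The divisors of n = 4 are {1, 2, 4}, giving 3 subfields: F_{853^1}, F_{853^2}, F_{853^4}.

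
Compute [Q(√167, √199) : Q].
[Q(√167, √199) : Q] = 4

[Q(√167):Q] = 2 (min poly x^2 - 167, irreducible since 167 is squarefree > 1). For the top step, suppose √199 ∈ Q(√167), say √199 = c + d√167 with c, d ∈ Q. Squaring: 199 = c^2 + 167d^2 + 2cd√167. Since √167 ∉ Q this forces 2cd = 0. If d = 0 then √199 = c ∈ Q, contradicting 199 squarefree > 1. If c = 0 then 199 = 167d^2, so 167·199 = (167d)^2 is a perfect square in Q — but 167·199 = 33233 is not a perfect square (since 167 and 199 are distinct squarefree integers). Contradiction. Hence √199 ∉ Q(√167), so x^2 - 199 stays irreducible over Q(√167) and [Q(√167, √199) : Q(√167)] = 2. By the tower law, [Q(√167, √199) : Q] = 2 · 2 = 4.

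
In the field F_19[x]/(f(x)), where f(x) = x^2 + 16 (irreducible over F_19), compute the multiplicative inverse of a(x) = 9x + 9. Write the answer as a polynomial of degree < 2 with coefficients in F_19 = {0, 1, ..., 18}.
a(x)^(-1) ≡ 18x + 1 (mod f(x))

Since f is irreducible over F_19, F_19[x]/(f) is a field and a(x) ≠ 0 has an inverse. Apply the extended Euclidean algorithm to f(x) and a(x) in F_19[x]: f(x) = (17x + 2)·a(x) + (17). The last nonzero remainder is the constant 17 = gcd(f, a) in F_19. Back-substituting through the division chain expresses 17 = s(x)·a(x) + t(x)·f(x) with s(x) ≡ 2x + 17 (mod f), so (2x + 17)·a(x) ≡ 17 (mod f). Multiplying by 17^(-1) ≡ 9 in F_19 gives a(x)^(-1) ≡ 9·(2x + 17) ≡ 18x + 1 (mod f). Check: (9x + 9)·(18x + 1) = 10x^2 + 9 ≡ 1 (mod x^2 + 16).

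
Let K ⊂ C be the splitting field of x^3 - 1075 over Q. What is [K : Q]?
[K : Q] = 6

The roots of x^3 - 1075 are ∛1075, ω∛1075, ω^2∛1075 where ω = e^(2πi/3) is a primitive cube root of unity, so K = Q(∛1075, ω). Now [Q(∛1075):Q] = 3 (since 1075 is not a perfect cube, x^3 - 1075 is irreducible) and [Q(ω):Q] = 2. Both 2 and 3 divide [K:Q], and [K:Q] ≤ 3·2 = 6, so [K:Q] = 6. (Equivalently: Q(∛1075) ⊂ R but ω ∉ R, so [K : Q(∛1075)] = 2.)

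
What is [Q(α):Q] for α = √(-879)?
[Q(α):Q] = 2

[Q(α):Q] equals the degree of the minimal polynomial of α. Here α^2 = -879 and x^2 + 879 is irreducible (d = -879 is squarefree, ≠ 1, hence not a square), so deg(m_α) = 2. Thus [Q(α):Q] = 2.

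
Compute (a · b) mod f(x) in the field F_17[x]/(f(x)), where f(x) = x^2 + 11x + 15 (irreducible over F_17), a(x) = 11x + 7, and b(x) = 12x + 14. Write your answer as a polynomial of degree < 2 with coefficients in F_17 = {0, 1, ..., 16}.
a · b ≡ 10x + 5 (mod f(x))

Multiply in F_17[x]: a(x)·b(x) = (11x + 7)·(12x + 14) = 13x^2 + 13. This has degree ≥ 2, so divide by f(x) over F_17: 13x^2 + 13 = (13)·(x^2 + 11x + 15) + (10x + 5). Hence a·b ≡ 10x + 5 (mod f). (F_17[x]/(f) is a field with 17^2 = 289 elements since f is irreducible of degree 2.)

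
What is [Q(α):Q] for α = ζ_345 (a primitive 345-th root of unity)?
[Q(α):Q] = 176

The minimal polynomial of ζ_345 over Q is the 345-th cyclotomic polynomial Φ_345(x), which is irreducible over Q and has degree φ(345) = 176. Hence [Q(α):Q] = φ(345) = 176.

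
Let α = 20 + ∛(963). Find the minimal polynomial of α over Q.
m_α(x) = x^3 - 60x^2 + 1200x - 8963

Set β = α - 20 = ∛(963), so β^3 = 963. Then (α - 20)^3 - 963 = 0, i.e. α is a root of g(x) = (x - 20)^3 - 963 = x^3 - 60x^2 + 1200x - 8963. Since g(x) = h(x - 20) where h(x) = x^3 - 963, and h is irreducible over Q (because 963 is not a perfect cube, so h has no rational root, and a monic cubic with no rational root is irreducible), g is also irreducible (irreducibility is preserved under the substitution x → x - 20). Hence m_α(x) = x^3 - 60x^2 + 1200x - 8963.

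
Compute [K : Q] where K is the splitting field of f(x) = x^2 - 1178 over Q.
[K : Q] = 2

f(x) = x^2 - 1178 factors as (x - √1178)(x + √1178). The splitting field is K = Q(√1178). Since 1178 is squarefree and > 1, it is not a perfect square, so x^2 - 1178 is irreducible over Q and [Q(√1178) : Q] = 2. Hence [K : Q] = 2.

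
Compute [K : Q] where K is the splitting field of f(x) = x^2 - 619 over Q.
[K : Q] = 2

f(x) = x^2 - 619 factors as (x - √619)(x + √619). The splitting field is K = Q(√619). Since 619 is squarefree and > 1, it is not a perfect square, so x^2 - 619 is irreducible over Q and [Q(√619) : Q] = 2. Hence [K : Q] = 2.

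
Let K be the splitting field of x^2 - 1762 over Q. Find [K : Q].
[K : Q] = 2

f(x) = x^2 - 1762 factors as (x - √1762)(x + √1762). The splitting field is K = Q(√1762). Since 1762 is squarefree and > 1, it is not a perfect square, so x^2 - 1762 is irreducible over Q and [Q(√1762) : Q] = 2. Hence [K : Q] = 2.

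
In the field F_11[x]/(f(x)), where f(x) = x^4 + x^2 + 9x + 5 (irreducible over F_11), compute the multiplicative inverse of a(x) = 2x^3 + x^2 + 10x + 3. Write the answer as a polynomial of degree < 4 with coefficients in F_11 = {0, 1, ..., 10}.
a(x)^(-1) ≡ 3x^3 + x + 7 (mod f(x))

Since f is irreducible over F_11, F_11[x]/(f) is a field and a(x) ≠ 0 has an inverse. Apply the extended Euclidean algorithm to f(x) and a(x) in F_11[x]: f(x) = (6x + 8)·a(x) + (10x^2 + 10x + 3);  a(x) = (9x + 1)·(10x^2 + 10x + 3) + (6x);  (10x^2 + 10x + 3) = (9x + 9)·(6x) + (3). The last nonzero remainder is the constant 3 = gcd(f, a) in F_11. Back-substituting through the division chain expresses 3 = s(x)·a(x) + t(x)·f(x) with s(x) ≡ 9x^3 + 3x + 10 (mod f), so (9x^3 + 3x + 10)·a(x) ≡ 3 (mod f). Multiplying by 3^(-1) ≡ 4 in F_11 gives a(x)^(-1) ≡ 4·(9x^3 + 3x + 10) ≡ 3x^3 + x + 7 (mod f). Check: (2x^3 + x^2 + 10x + 3)·(3x^3 + x + 7) = 6x^6 + 3x^5 + 10x^4 + 2x^3 + 6x^2 + 7x + 10 ≡ 1 (mod x^4 + x^2 + 9x + 5).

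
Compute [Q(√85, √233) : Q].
[Q(√85, √233) : Q] = 4

[Q(√85):Q] = 2 (min poly x^2 - 85, irreducible since 85 is squarefree > 1). For the top step, suppose √233 ∈ Q(√85), say √233 = c + d√85 with c, d ∈ Q. Squaring: 233 = c^2 + 85d^2 + 2cd√85. Since √85 ∉ Q this forces 2cd = 0. If d = 0 then √233 = c ∈ Q, contradicting 233 squarefree > 1. If c = 0 then 233 = 85d^2, so 85·233 = (85d)^2 is a perfect square in Q — but 85·233 = 19805 is not a perfect square (since 85 and 233 are distinct squarefree integers). Contradiction. Hence √233 ∉ Q(√85), so x^2 - 233 stays irreducible over Q(√85) and [Q(√85, √233) : Q(√85)] = 2. By the tower law, [Q(√85, √233) : Q] = 2 · 2 = 4.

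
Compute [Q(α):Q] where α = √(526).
[Q(α):Q] = 2

[Q(α):Q] equals the degree of the minimal polynomial of α. Here α^2 = 526 and x^2 - 526 is irreducible (d = 526 is squarefree, ≠ 1, hence not a square), so deg(m_α) = 2. Thus [Q(α):Q] = 2.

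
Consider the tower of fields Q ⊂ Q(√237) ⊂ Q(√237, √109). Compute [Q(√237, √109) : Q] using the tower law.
[Q(√237, √109) : Q] = 4

[Q(√237):Q] = 2 (min poly x^2 - 237, irreducible since 237 is squarefree > 1). For the top step, suppose √109 ∈ Q(√237), say √109 = c + d√237 with c, d ∈ Q. Squaring: 109 = c^2 + 237d^2 + 2cd√237. Since √237 ∉ Q this forces 2cd = 0. If d = 0 then √109 = c ∈ Q, contradicting 109 squarefree > 1. If c = 0 then 109 = 237d^2, so 237·109 = (237d)^2 is a perfect square in Q — but 237·109 = 25833 is not a perfect square (since 237 and 109 are distinct squarefree integers). Contradiction. Hence √109 ∉ Q(√237), so x^2 - 109 stays irreducible over Q(√237) and [Q(√237, √109) : Q(√237)] = 2. By the tower law, [Q(√237, √109) : Q] = 2 · 2 = 4.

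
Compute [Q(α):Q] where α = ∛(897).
[Q(α):Q] = 3

The minimal polynomial of α is x^3 - 897, irreducible over Q since 897 is not a perfect cube (so x^3 - 897 has no rational root). Hence [Q(α):Q] = deg(m_α) = 3.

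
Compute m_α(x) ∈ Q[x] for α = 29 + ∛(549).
m_α(x) = x^3 - 87x^2 + 2523x - 24938

Set β = α - 29 = ∛(549), so β^3 = 549. Then (α - 29)^3 - 549 = 0, i.e. α is a root of g(x) = (x - 29)^3 - 549 = x^3 - 87x^2 + 2523x - 24938. Since g(x) = h(x - 29) where h(x) = x^3 - 549, and h is irreducible over Q (because 549 is not a perfect cube, so h has no rational root, and a monic cubic with no rational root is irreducible), g is also irreducible (irreducibility is preserved under the substitution x → x - 29). Hence m_α(x) = x^3 - 87x^2 + 2523x - 24938.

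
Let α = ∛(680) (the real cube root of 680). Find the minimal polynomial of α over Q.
m_α(x) = x^3 - 680

α satisfies α^3 = 680, so x^3 - 680 annihilates α. By the rational root test, a rational root p/q (in lowest terms) of x^3 - 680 would satisfy p^3 = 680 q^3, forcing q = 1 and p^3 = 680; but 680 is not a perfect cube, contradiction. A monic cubic over Q with no rational root is irreducible (any nontrivial factorization would include a linear factor). Hence x^3 - 680 is the minimal polynomial of α, and in particular [Q(α):Q] = 3.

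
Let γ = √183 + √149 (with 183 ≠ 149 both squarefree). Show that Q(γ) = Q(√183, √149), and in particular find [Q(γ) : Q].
[Q(γ) : Q] = 4 (equivalently, Q(γ) = Q(√183, √149))

Obviously Q(γ) ⊆ Q(√183, √149), and [Q(√183, √149):Q] = 4 (since 183, 149 are distinct squarefree integers > 1 with 27267 not a perfect square). To show equality we compute the minimal polynomial of γ. From γ = √183 + √149: γ^2 = 183 + 2√(27267) + 149 = 332 + 2√(27267), so γ^2 - 332 = 2√(27267); squaring, (γ^2 - 332)^2 = 4·27267, i.e. γ^4 - 664γ^2 + 110224 - 109068 = 0, i.e. γ^4 - 664γ^2 + 1156 = 0. So γ is a root of x^4 - 664x^2 + 1156. This polynomial is irreducible over Q: it has no rational root (each ±√183 ± √149 is irrational), and any factorization into two quadratics over Q would force √(27267) ∈ Q (pairing opposite roots) or √183, √149 ∈ Q (other pairings), all impossible. Hence [Q(γ):Q] = 4 = [Q(√183, √149):Q], so Q(γ) = Q(√183, √149).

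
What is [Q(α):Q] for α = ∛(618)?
[Q(α):Q] = 3

The minimal polynomial of α is x^3 - 618, irreducible over Q since 618 is not a perfect cube (so x^3 - 618 has no rational root). Hence [Q(α):Q] = deg(m_α) = 3.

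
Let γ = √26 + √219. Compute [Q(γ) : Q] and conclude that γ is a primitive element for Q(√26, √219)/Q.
[Q(γ) : Q] = 4 (equivalently, Q(γ) = Q(√26, √219))

Obviously Q(γ) ⊆ Q(√26, √219), and [Q(√26, √219):Q] = 4 (since 26, 219 are distinct squarefree integers > 1 with 5694 not a perfect square). To show equality we compute the minimal polynomial of γ. From γ = √26 + √219: γ^2 = 26 + 2√(5694) + 219 = 245 + 2√(5694), so γ^2 - 245 = 2√(5694); squaring, (γ^2 - 245)^2 = 4·5694, i.e. γ^4 - 490γ^2 + 60025 - 22776 = 0, i.e. γ^4 - 490γ^2 + 37249 = 0. So γ is a root of x^4 - 490x^2 + 37249. This polynomial is irreducible over Q: it has no rational root (each ±√26 ± √219 is irrational), and any factorization into two quadratics over Q would force √(5694) ∈ Q (pairing opposite roots) or √26, √219 ∈ Q (other pairings), all impossible. Hence [Q(γ):Q] = 4 = [Q(√26, √219):Q], so Q(γ) = Q(√26, √219).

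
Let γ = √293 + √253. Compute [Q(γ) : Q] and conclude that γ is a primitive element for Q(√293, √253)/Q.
[Q(γ) : Q] = 4 (equivalently, Q(γ) = Q(√293, √253))

Obviously Q(γ) ⊆ Q(√293, √253), and [Q(√293, √253):Q] = 4 (since 293, 253 are distinct squarefree integers > 1 with 74129 not a perfect square). To show equality we compute the minimal polynomial of γ. From γ = √293 + √253: γ^2 = 293 + 2√(74129) + 253 = 546 + 2√(74129), so γ^2 - 546 = 2√(74129); squaring, (γ^2 - 546)^2 = 4·74129, i.e. γ^4 - 1092γ^2 + 298116 - 296516 = 0, i.e. γ^4 - 1092γ^2 + 1600 = 0. So γ is a root of x^4 - 1092x^2 + 1600. This polynomial is irreducible over Q: it has no rational root (each ±√293 ± √253 is irrational), and any factorization into two quadratics over Q would force √(74129) ∈ Q (pairing opposite roots) or √293, √253 ∈ Q (other pairings), all impossible. Hence [Q(γ):Q] = 4 = [Q(√293, √253):Q], so Q(γ) = Q(√293, √253).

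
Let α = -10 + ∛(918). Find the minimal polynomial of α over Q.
m_α(x) = x^3 + 30x^2 + 300x + 82

Set β = α + 10 = ∛(918), so β^3 = 918. Then (α + 10)^3 - 918 = 0, i.e. α is a root of g(x) = (x + 10)^3 - 918 = x^3 + 30x^2 + 300x + 82. Since g(x) = h(x + 10) where h(x) = x^3 - 918, and h is irreducible over Q (because 918 is not a perfect cube, so h has no rational root, and a monic cubic with no rational root is irreducible), g is also irreducible (irreducibility is preserved under the substitution x → x + 10). Hence m_α(x) = x^3 + 30x^2 + 300x + 82.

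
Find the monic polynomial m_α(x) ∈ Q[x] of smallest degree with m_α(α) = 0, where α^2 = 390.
m_α(x) = x^2 - 390

α satisfies α^2 - 390 = 0, so x^2 - 390 annihilates α. Since d = 390 is squarefree and ≠ 1, it is not a perfect square in Q, so x^2 - 390 has no rational root and is therefore irreducible over Q (a degree-2 polynomial over a field is irreducible iff it has no root). Hence m_α(x) = x^2 - 390.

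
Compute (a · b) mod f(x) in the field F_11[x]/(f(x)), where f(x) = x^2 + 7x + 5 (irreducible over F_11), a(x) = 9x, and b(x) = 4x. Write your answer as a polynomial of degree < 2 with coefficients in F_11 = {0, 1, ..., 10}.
a · b ≡ x + 7 (mod f(x))

Multiply in F_11[x]: a(x)·b(x) = (9x)·(4x) = 3x^2. This has degree ≥ 2, so divide by f(x) over F_11: 3x^2 = (3)·(x^2 + 7x + 5) + (x + 7). Hence a·b ≡ x + 7 (mod f). (F_11[x]/(f) is a field with 11^2 = 121 elements since f is irreducible of degree 2.)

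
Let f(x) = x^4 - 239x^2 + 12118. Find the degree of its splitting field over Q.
[K : Q] = 4

Solving the quadratic in x^2: x^2 = (239 ± √(239^2 - 4·12118))/2 = (239 ± √8649)/2 = (239 ± 93)/2, giving x^2 = 166 or x^2 = 73. So f(x) = (x^2 - 166)(x^2 - 73) and the roots of f are ±√166, ±√73. Hence the splitting field is K = Q(√166, √73). Since 166 and 73 are distinct squarefree integers > 1, their product 12118 is not a perfect square, so √73 ∉ Q(√166). By the tower law [K:Q] = [Q(√166,√73):Q(√166)] · [Q(√166):Q] = 2 · 2 = 4.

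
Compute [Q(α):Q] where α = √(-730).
[Q(α):Q] = 2

[Q(α):Q] equals the degree of the minimal polynomial of α. Here α^2 = -730 and x^2 + 730 is irreducible (d = -730 is squarefree, ≠ 1, hence not a square), so deg(m_α) = 2. Thus [Q(α):Q] = 2.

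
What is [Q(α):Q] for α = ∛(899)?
[Q(α):Q] = 3

The minimal polynomial of α is x^3 - 899, irreducible over Q since 899 is not a perfect cube (so x^3 - 899 has no rational root). Hence [Q(α):Q] = deg(m_α) = 3.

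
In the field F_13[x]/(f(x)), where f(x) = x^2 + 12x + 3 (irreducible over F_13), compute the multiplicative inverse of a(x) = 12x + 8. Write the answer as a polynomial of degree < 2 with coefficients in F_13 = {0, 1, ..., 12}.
a(x)^(-1) ≡ 2x + 1 (mod f(x))

Since f is irreducible over F_13, F_13[x]/(f) is a field and a(x) ≠ 0 has an inverse. Apply the extended Euclidean algorithm to f(x) and a(x) in F_13[x]: f(x) = (12x + 6)·a(x) + (7). The last nonzero remainder is the constant 7 = gcd(f, a) in F_13. Back-substituting through the division chain expresses 7 = s(x)·a(x) + t(x)·f(x) with s(x) ≡ x + 7 (mod f), so (x + 7)·a(x) ≡ 7 (mod f). Multiplying by 7^(-1) ≡ 2 in F_13 gives a(x)^(-1) ≡ 2·(x + 7) ≡ 2x + 1 (mod f). Check: (12x + 8)·(2x + 1) = 11x^2 + 2x + 8 ≡ 1 (mod x^2 + 12x + 3).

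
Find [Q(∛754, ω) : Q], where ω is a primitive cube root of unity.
[Q(∛754, ω) : Q] = 6

[Q(∛754):Q] = 3 (min poly x^3 - 754, irreducible since 754 is not a perfect cube). [Q(ω):Q] = 2 (min poly x^2 + x + 1). Since Q(∛754) ⊂ R and ω ∉ R, we have ω ∉ Q(∛754), so x^2 + x + 1 remains irreducible over Q(∛754) and [Q(∛754, ω) : Q(∛754)] = 2. By the tower law, [Q(∛754, ω) : Q] = 3 · 2 = 6. (In fact Q(∛754, ω) is the splitting field of x^3 - 754 over Q.)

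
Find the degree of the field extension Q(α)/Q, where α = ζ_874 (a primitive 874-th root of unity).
[Q(α):Q] = 396

The minimal polynomial of ζ_874 over Q is the 874-th cyclotomic polynomial Φ_874(x), which is irreducible over Q and has degree φ(874) = 396. Hence [Q(α):Q] = φ(874) = 396.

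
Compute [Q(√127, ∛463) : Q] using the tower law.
[Q(√127, ∛463) : Q] = 6

Let L = Q(√127, ∛463). Since Q(√127) ⊂ L and [Q(√127):Q] = 2, the tower law gives 2 | [L:Q]. Likewise Q(∛463) ⊂ L with [Q(∛463):Q] = 3 (because 463 is not a perfect cube), so 3 | [L:Q]. As gcd(2,3) = 1, [L:Q] is divisible by 6. Conversely L is generated over Q by √127 and ∛463, so [L:Q] ≤ 2·3 = 6. Therefore [Q(√127, ∛463) : Q] = 6.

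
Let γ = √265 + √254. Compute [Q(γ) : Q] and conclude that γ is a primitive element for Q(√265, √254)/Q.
[Q(γ) : Q] = 4 (equivalently, Q(γ) = Q(√265, √254))

Obviously Q(γ) ⊆ Q(√265, √254), and [Q(√265, √254):Q] = 4 (since 265, 254 are distinct squarefree integers > 1 with 67310 not a perfect square). To show equality we compute the minimal polynomial of γ. From γ = √265 + √254: γ^2 = 265 + 2√(67310) + 254 = 519 + 2√(67310), so γ^2 - 519 = 2√(67310); squaring, (γ^2 - 519)^2 = 4·67310, i.e. γ^4 - 1038γ^2 + 269361 - 269240 = 0, i.e. γ^4 - 1038γ^2 + 121 = 0. So γ is a root of x^4 - 1038x^2 + 121. This polynomial is irreducible over Q: it has no rational root (each ±√265 ± √254 is irrational), and any factorization into two quadratics over Q would force √(67310) ∈ Q (pairing opposite roots) or √265, √254 ∈ Q (other pairings), all impossible. Hence [Q(γ):Q] = 4 = [Q(√265, √254):Q], so Q(γ) = Q(√265, √254).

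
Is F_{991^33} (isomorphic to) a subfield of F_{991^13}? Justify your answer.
No: F_{991^33} is not a subfield of F_{991^13}

F_{p^m} embeds in F_{p^n} iff m | n. Here 33 ∤ 13 (since 13 = 0·33 + 13 with remainder 13 ≠ 0), so F_{991^33} is not a subfield of F_{991^13}. Equivalently: if it were, the tower law would give 33 = [F_{991^33}:F_991] dividing [F_{991^13}:F_991] = 13, contradiction.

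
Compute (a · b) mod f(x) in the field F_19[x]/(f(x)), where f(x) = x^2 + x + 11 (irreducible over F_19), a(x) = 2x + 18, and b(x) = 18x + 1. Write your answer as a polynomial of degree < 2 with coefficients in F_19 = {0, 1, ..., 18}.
a · b ≡ 5x + 2 (mod f(x))

Multiply in F_19[x]: a(x)·b(x) = (2x + 18)·(18x + 1) = 17x^2 + 3x + 18. This has degree ≥ 2, so divide by f(x) over F_19: 17x^2 + 3x + 18 = (17)·(x^2 + x + 11) + (5x + 2). Hence a·b ≡ 5x + 2 (mod f). (F_19[x]/(f) is a field with 19^2 = 361 elements since f is irreducible of degree 2.)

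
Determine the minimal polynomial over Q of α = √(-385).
m_α(x) = x^2 + 385

α satisfies α^2 + 385 = 0, so x^2 + 385 annihilates α. Since d = -385 is squarefree and ≠ 1, it is not a perfect square in Q, so x^2 + 385 has no rational root and is therefore irreducible over Q (a degree-2 polynomial over a field is irreducible iff it has no root). Hence m_α(x) = x^2 + 385.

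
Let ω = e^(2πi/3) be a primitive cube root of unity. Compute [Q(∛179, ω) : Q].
[Q(∛179, ω) : Q] = 6

[Q(∛179):Q] = 3 (min poly x^3 - 179, irreducible since 179 is not a perfect cube). [Q(ω):Q] = 2 (min poly x^2 + x + 1). Since Q(∛179) ⊂ R and ω ∉ R, we have ω ∉ Q(∛179), so x^2 + x + 1 remains irreducible over Q(∛179) and [Q(∛179, ω) : Q(∛179)] = 2. By the tower law, [Q(∛179, ω) : Q] = 3 · 2 = 6. (In fact Q(∛179, ω) is the splitting field of x^3 - 179 over Q.)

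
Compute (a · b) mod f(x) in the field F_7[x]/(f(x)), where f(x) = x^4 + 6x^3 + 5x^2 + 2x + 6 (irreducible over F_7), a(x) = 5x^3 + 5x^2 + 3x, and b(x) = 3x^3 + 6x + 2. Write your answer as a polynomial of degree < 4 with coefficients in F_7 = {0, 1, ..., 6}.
a · b ≡ x^3 + 6x^2 + 6x + 1 (mod f(x))

Multiply in F_7[x]: a(x)·b(x) = (5x^3 + 5x^2 + 3x)·(3x^3 + 6x + 2) = x^6 + x^5 + 4x^4 + 5x^3 + 6x. This has degree ≥ 4, so divide by f(x) over F_7: x^6 + x^5 + 4x^4 + 5x^3 + 6x = (x^2 + 2x + 1)·(x^4 + 6x^3 + 5x^2 + 2x + 6) + (x^3 + 6x^2 + 6x + 1). Hence a·b ≡ x^3 + 6x^2 + 6x + 1 (mod f). (F_7[x]/(f) is a field with 7^4 = 2401 elements since f is irreducible of degree 4.)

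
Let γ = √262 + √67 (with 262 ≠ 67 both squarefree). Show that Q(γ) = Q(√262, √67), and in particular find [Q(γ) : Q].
[Q(γ) : Q] = 4 (equivalently, Q(γ) = Q(√262, √67))

Obviously Q(γ) ⊆ Q(√262, √67), and [Q(√262, √67):Q] = 4 (since 262, 67 are distinct squarefree integers > 1 with 17554 not a perfect square). To show equality we compute the minimal polynomial of γ. From γ = √262 + √67: γ^2 = 262 + 2√(17554) + 67 = 329 + 2√(17554), so γ^2 - 329 = 2√(17554); squaring, (γ^2 - 329)^2 = 4·17554, i.e. γ^4 - 658γ^2 + 108241 - 70216 = 0, i.e. γ^4 - 658γ^2 + 38025 = 0. So γ is a root of x^4 - 658x^2 + 38025. This polynomial is irreducible over Q: it has no rational root (each ±√262 ± √67 is irrational), and any factorization into two quadratics over Q would force √(17554) ∈ Q (pairing opposite roots) or √262, √67 ∈ Q (other pairings), all impossible. Hence [Q(γ):Q] = 4 = [Q(√262, √67):Q], so Q(γ) = Q(√262, √67).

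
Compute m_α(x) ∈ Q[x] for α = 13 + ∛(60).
m_α(x) = x^3 - 39x^2 + 507x - 2257

Set β = α - 13 = ∛(60), so β^3 = 60. Then (α - 13)^3 - 60 = 0, i.e. α is a root of g(x) = (x - 13)^3 - 60 = x^3 - 39x^2 + 507x - 2257. Since g(x) = h(x - 13) where h(x) = x^3 - 60, and h is irreducible over Q (because 60 is not a perfect cube, so h has no rational root, and a monic cubic with no rational root is irreducible), g is also irreducible (irreducibility is preserved under the substitution x → x - 13). Hence m_α(x) = x^3 - 39x^2 + 507x - 2257.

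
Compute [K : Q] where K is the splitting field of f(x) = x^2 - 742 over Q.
[K : Q] = 2

f(x) = x^2 - 742 factors as (x - √742)(x + √742). The splitting field is K = Q(√742). Since 742 is squarefree and > 1, it is not a perfect square, so x^2 - 742 is irreducible over Q and [Q(√742) : Q] = 2. Hence [K : Q] = 2.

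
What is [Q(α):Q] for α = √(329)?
[Q(α):Q] = 2

[Q(α):Q] equals the degree of the minimal polynomial of α. Here α^2 = 329 and x^2 - 329 is irreducible (d = 329 is squarefree, ≠ 1, hence not a square), so deg(m_α) = 2. Thus [Q(α):Q] = 2.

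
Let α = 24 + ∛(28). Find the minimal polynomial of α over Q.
m_α(x) = x^3 - 72x^2 + 1728x - 13852

Set β = α - 24 = ∛(28), so β^3 = 28. Then (α - 24)^3 - 28 = 0, i.e. α is a root of g(x) = (x - 24)^3 - 28 = x^3 - 72x^2 + 1728x - 13852. Since g(x) = h(x - 24) where h(x) = x^3 - 28, and h is irreducible over Q (because 28 is not a perfect cube, so h has no rational root, and a monic cubic with no rational root is irreducible), g is also irreducible (irreducibility is preserved under the substitution x → x - 24). Hence m_α(x) = x^3 - 72x^2 + 1728x - 13852.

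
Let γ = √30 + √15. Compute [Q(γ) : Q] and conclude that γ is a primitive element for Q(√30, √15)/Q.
[Q(γ) : Q] = 4 (equivalently, Q(γ) = Q(√30, √15))

Obviously Q(γ) ⊆ Q(√30, √15), and [Q(√30, √15):Q] = 4 (since 30, 15 are distinct squarefree integers > 1 with 450 not a perfect square). To show equality we compute the minimal polynomial of γ. From γ = √30 + √15: γ^2 = 30 + 2√(450) + 15 = 45 + 2√(450), so γ^2 - 45 = 2√(450); squaring, (γ^2 - 45)^2 = 4·450, i.e. γ^4 - 90γ^2 + 2025 - 1800 = 0, i.e. γ^4 - 90γ^2 + 225 = 0. So γ is a root of x^4 - 90x^2 + 225. This polynomial is irreducible over Q: it has no rational root (each ±√30 ± √15 is irrational), and any factorization into two quadratics over Q would force √(450) ∈ Q (pairing opposite roots) or √30, √15 ∈ Q (other pairings), all impossible. Hence [Q(γ):Q] = 4 = [Q(√30, √15):Q], so Q(γ) = Q(√30, √15).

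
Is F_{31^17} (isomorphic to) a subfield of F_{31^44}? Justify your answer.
No: F_{31^17} is not a subfield of F_{31^44}

F_{p^m} embeds in F_{p^n} iff m | n. Here 17 ∤ 44 (since 44 = 2·17 + 10 with remainder 10 ≠ 0), so F_{31^17} is not a subfield of F_{31^44}. Equivalently: if it were, the tower law would give 17 = [F_{31^17}:F_31] dividing [F_{31^44}:F_31] = 44, contradiction.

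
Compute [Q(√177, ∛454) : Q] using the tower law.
[Q(√177, ∛454) : Q] = 6

Let L = Q(√177, ∛454). Since Q(√177) ⊂ L and [Q(√177):Q] = 2, the tower law gives 2 | [L:Q]. Likewise Q(∛454) ⊂ L with [Q(∛454):Q] = 3 (because 454 is not a perfect cube), so 3 | [L:Q]. As gcd(2,3) = 1, [L:Q] is divisible by 6. Conversely L is generated over Q by √177 and ∛454, so [L:Q] ≤ 2·3 = 6. Therefore [Q(√177, ∛454) : Q] = 6.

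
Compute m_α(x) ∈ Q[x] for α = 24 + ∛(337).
m_α(x) = x^3 - 72x^2 + 1728x - 14161

Set β = α - 24 = ∛(337), so β^3 = 337. Then (α - 24)^3 - 337 = 0, i.e. α is a root of g(x) = (x - 24)^3 - 337 = x^3 - 72x^2 + 1728x - 14161. Since g(x) = h(x - 24) where h(x) = x^3 - 337, and h is irreducible over Q (because 337 is not a perfect cube, so h has no rational root, and a monic cubic with no rational root is irreducible), g is also irreducible (irreducibility is preserved under the substitution x → x - 24). Hence m_α(x) = x^3 - 72x^2 + 1728x - 14161.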